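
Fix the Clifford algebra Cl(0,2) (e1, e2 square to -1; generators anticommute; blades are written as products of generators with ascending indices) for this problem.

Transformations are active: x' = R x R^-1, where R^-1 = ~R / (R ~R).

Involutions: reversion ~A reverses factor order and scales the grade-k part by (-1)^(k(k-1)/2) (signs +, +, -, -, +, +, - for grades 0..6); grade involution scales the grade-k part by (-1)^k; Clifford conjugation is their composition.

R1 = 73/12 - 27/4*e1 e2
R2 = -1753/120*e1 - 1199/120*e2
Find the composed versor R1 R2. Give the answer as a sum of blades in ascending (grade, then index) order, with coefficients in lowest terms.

Distribute over the terms of R1 (each basis-blade product reordered to ascending indices, repeated generators contracted through their squares):
(73/12) R2 = -127969/1440*e1 - 87527/1440*e2
(-27/4*e1 e2) R2 = -10791/160*e1 + 15777/160*e2
Summing the partial products and collecting blades:
Answer: -7034/45*e1 + 27233/720*e2


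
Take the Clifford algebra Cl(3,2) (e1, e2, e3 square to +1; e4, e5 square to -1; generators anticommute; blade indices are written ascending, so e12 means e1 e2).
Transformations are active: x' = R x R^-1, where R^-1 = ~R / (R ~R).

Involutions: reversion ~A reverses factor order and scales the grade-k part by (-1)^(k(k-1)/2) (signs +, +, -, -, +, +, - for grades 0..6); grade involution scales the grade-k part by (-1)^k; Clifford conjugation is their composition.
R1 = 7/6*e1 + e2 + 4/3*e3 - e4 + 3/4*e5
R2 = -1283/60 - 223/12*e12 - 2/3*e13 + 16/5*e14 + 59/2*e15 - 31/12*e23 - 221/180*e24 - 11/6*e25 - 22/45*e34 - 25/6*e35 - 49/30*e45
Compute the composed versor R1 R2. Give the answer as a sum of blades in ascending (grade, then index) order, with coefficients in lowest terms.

Distribute over the terms of R1 (each basis-blade product reordered to ascending indices, repeated generators contracted through their squares):
(7/6*e1) R2 = -8981/360*e1 - 1561/72*e2 - 7/9*e3 + 56/15*e4 + 413/12*e5 - 217/72*e123 - 1547/1080*e124 - 77/36*e125 - 77/135*e134 - 175/36*e135 - 343/180*e145
(e2) R2 = 223/12*e1 - 1283/60*e2 - 31/12*e3 - 221/180*e4 - 11/6*e5 + 2/3*e123 - 16/5*e124 - 59/2*e125 - 22/45*e234 - 25/6*e235 - 49/30*e245
(4/3*e3) R2 = 8/9*e1 + 31/9*e2 - 1283/45*e3 - 88/135*e4 - 50/9*e5 - 223/9*e123 - 64/15*e134 - 118/3*e135 + 221/135*e234 + 22/9*e235 - 98/45*e345
(-e4) R2 = -16/5*e1 + 221/180*e2 + 22/45*e3 + 1283/60*e4 - 49/30*e5 + 223/12*e124 + 2/3*e134 + 59/2*e145 + 31/12*e234 - 11/6*e245 - 25/6*e345
(3/4*e5) R2 = 177/8*e1 - 11/8*e2 - 25/8*e3 - 49/40*e4 - 1283/80*e5 - 223/16*e125 - 1/2*e135 + 12/5*e145 - 31/16*e235 - 221/240*e245 - 11/30*e345
Summing the partial products and collecting blades:
Answer: 269/20*e1 - 1193/30*e2 - 4141/120*e3 + 23773/1080*e4 + 6737/720*e5 - 217/8*e123 + 15067/1080*e124 - 6563/144*e125 - 563/135*e134 - 1609/36*e135 + 5399/180*e145 + 403/108*e234 - 527/144*e235 - 351/80*e245 - 302/45*e345


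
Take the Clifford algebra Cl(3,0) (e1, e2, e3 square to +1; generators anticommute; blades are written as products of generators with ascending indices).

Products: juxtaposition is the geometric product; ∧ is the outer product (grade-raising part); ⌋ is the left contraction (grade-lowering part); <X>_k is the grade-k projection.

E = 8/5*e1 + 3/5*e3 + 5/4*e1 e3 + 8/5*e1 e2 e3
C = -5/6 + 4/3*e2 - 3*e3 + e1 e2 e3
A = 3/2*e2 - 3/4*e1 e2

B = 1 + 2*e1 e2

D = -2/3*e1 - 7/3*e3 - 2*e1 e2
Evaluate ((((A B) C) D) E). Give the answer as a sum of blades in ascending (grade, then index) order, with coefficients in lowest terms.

step 1: 3/2 - 3*e1 + 3/2*e2 - 3/4*e1 e2
step 2: 3/4 + 3/2*e1 + 3/4*e2 - 15/4*e3 - 27/8*e1 e2 + 15/2*e1 e3 - 15/2*e2 e3 + 15/4*e1 e2 e3
step 3: 1 - 33/2*e1 + 49/4*e2 + 43/4*e3 - 39/4*e1 e2 - 21*e1 e3 - 77/4*e2 e3 + 163/8*e1 e2 e3
step 4: -263/10 + 509/80*e1 - 653/160*e2 + 1167/40*e3 - 1139/80*e1 e2 - 909/20*e1 e3 + 2059/80*e2 e3 - 4029/80*e1 e2 e3
Answer: -263/10 + 509/80*e1 - 653/160*e2 + 1167/40*e3 - 1139/80*e1 e2 - 909/20*e1 e3 + 2059/80*e2 e3 - 4029/80*e1 e2 e3


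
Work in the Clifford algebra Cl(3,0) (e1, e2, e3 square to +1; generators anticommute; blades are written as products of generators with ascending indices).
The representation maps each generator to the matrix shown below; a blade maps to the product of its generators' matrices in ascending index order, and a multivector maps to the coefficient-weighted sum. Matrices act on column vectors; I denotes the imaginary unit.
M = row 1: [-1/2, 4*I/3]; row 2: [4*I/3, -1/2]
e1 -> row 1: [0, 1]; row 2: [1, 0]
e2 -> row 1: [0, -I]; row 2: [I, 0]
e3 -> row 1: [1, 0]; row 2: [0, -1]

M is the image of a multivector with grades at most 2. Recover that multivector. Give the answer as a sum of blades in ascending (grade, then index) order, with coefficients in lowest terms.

Method: 1, rho(e1), rho(e2), rho(e3) form a trace-orthogonal basis of the 2x2 complex matrices (tr(X Y) = 2 if X = Y, else 0), so M = m0*1 + m1*rho(e1) + m2*rho(e2) + m3*rho(e3) with m0 = tr(M)/2 = -1/2, m1 = tr(M rho(e1))/2 = 4*I/3, m2 = tr(M rho(e2))/2 = 0, m3 = tr(M rho(e3))/2 = 0.
Multiplying table entries, the bivector images are rho(e1 e2) = I*rho(e3), rho(e1 e3) = -I*rho(e2), rho(e2 e3) = I*rho(e1); with real blade coefficients the real parts of m0..m3 are the coefficients of 1, e1, e2, e3 and the imaginary parts give the bivectors (e2 e3: Im m1, e1 e3: -Im m2, e1 e2: Im m3).
Answer: -1/2 + 4/3*e2 e3


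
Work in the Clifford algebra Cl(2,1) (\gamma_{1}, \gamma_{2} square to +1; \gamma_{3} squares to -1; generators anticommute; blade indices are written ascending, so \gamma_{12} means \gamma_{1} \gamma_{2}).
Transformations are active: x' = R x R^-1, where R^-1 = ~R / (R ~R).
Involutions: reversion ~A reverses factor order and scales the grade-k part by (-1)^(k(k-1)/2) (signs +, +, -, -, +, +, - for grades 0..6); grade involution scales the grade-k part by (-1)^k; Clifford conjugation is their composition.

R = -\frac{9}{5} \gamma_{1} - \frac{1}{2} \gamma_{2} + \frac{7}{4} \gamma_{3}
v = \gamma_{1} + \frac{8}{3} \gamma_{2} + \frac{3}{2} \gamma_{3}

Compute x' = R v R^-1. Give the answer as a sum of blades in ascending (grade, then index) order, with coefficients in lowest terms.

~R = -\frac{9}{5} \gamma_{1} - \frac{1}{2} \gamma_{2} + \frac{7}{4} \gamma_{3}, and R ~R = \frac{171}{400}, so R^-1 = ~R / (\frac{171}{400}).
R v = -\frac{691}{120} - \frac{43}{10} \gamma_{12} - \frac{89}{20} \gamma_{13} - \frac{65}{12} \gamma_{23}
Answer: \frac{2707}{57} \gamma_{1} + \frac{5542}{513} \gamma_{2} - \frac{49909}{1026} \gamma_{3}


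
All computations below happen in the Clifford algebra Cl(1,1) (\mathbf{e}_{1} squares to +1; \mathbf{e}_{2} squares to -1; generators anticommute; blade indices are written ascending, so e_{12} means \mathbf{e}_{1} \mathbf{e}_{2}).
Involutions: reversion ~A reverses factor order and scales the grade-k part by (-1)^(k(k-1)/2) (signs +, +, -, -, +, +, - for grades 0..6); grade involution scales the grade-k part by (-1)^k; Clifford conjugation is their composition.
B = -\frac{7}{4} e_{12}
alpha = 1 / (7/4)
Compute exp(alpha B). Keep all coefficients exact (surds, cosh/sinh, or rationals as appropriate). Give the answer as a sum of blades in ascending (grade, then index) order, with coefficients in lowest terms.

B^2 = (-\frac{7}{4})^2*(e_{12})^2 = \frac{49}{16}*(+1) = \frac{49}{16} (a basis 2-blade squares to minus the product of its generators' squares).
B^2 = \frac{49}{16} — hyperbolic case — the even/odd split gives cosh and sinh: l = \frac{7}{4}, alpha*l = 1, so exp(alpha B) = cosh(1) + (sinh(1)/(\frac{7}{4}))*B = \cosh{\left(1 \right)} + (\frac{4 \sinh{\left(1 \right)}}{7})*B.
Answer: \cosh{\left(1 \right)} - \sinh{\left(1 \right)} e_{12}


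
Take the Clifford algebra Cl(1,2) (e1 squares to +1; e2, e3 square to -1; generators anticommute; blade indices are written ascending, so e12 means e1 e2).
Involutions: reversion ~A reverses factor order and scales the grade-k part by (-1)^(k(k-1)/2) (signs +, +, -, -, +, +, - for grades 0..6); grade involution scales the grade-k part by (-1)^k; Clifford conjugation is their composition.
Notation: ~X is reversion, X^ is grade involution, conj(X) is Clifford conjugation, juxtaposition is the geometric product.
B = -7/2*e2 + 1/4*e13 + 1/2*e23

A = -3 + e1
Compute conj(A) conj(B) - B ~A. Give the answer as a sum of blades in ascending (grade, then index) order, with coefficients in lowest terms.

first term: -21/2*e2 + 1/4*e3 - 7/2*e12 + 3/4*e13 + 3/2*e23 + 1/2*e123
second term: 21/2*e2 - 1/4*e3 + 7/2*e12 - 3/4*e13 - 3/2*e23 + 1/2*e123
Answer: -21*e2 + 1/2*e3 - 7*e12 + 3/2*e13 + 3*e23


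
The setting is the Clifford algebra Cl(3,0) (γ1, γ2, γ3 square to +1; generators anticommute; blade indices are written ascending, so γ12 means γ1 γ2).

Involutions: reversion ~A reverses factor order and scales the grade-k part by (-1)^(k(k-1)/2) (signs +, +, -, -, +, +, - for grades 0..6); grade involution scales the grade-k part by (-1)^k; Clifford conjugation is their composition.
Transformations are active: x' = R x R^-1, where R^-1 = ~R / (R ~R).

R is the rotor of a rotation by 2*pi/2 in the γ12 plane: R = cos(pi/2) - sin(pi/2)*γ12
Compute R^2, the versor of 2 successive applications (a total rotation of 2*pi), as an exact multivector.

Half-angle bookkeeping: 2 applications in γ12 add up to rotor phase 2*pi/2 = pi, so R^2 = cos(pi) - sin(pi)*γ12.
cos(pi) = -1 and sin(pi) = 0, so R^2 = -1. The total rotation 2*pi is 1 full turn, so every vector returns to itself, yet the rotor is -1, on the OTHER sheet of the double cover (an odd number of 2*pi turns).
Answer: -1


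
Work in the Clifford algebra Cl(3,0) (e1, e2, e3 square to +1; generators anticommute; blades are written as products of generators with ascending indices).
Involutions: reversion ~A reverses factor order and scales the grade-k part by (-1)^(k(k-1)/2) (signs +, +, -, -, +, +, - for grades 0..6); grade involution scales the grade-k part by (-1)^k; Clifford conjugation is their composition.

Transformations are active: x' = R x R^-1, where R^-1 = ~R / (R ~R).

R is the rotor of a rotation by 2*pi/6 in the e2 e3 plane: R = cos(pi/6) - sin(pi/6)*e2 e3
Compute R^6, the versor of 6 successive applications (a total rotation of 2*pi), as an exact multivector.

Half-angle bookkeeping: 6 applications in e2 e3 add up to rotor phase 6*pi/6 = pi, so R^6 = cos(pi) - sin(pi)*e2 e3.
cos(pi) = -1 and sin(pi) = 0, so R^6 = -1. The total rotation 2*pi is 1 full turn, so every vector returns to itself, yet the rotor is -1, on the OTHER sheet of the double cover (an odd number of 2*pi turns).
Answer: -1


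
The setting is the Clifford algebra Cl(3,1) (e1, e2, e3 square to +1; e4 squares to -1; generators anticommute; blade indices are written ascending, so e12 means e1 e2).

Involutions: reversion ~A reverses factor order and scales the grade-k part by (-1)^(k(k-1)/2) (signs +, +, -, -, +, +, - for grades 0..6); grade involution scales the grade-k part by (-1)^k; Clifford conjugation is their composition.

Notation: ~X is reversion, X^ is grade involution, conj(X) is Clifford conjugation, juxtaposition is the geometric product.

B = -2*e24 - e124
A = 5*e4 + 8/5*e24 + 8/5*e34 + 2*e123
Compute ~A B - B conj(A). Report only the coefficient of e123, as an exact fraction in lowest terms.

first term: 16/5 + 8/5*e1 - 10*e2 + 5*e12 - 16/5*e23 - 2*e34 - 8/5*e123 - 4*e134
second term: 16/5 + 8/5*e1 - 10*e2 - 5*e12 + 16/5*e23 - 2*e34 + 8/5*e123 - 4*e134
Answer: -16/5


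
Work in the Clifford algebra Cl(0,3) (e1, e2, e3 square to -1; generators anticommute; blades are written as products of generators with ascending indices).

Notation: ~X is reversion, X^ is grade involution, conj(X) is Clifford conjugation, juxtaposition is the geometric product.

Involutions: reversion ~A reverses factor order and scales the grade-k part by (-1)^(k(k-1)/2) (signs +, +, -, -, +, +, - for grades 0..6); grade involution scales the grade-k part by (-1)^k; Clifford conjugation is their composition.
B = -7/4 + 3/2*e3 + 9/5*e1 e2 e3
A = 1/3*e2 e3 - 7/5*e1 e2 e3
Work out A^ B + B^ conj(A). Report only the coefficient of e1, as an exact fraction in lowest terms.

first term: 63/25 - 3/5*e1 - 1/2*e2 - 21/10*e1 e2 - 7/12*e2 e3 - 49/20*e1 e2 e3
second term: 63/25 - 3/5*e1 + 1/2*e2 - 21/10*e1 e2 + 7/12*e2 e3 + 49/20*e1 e2 e3
Answer: -6/5


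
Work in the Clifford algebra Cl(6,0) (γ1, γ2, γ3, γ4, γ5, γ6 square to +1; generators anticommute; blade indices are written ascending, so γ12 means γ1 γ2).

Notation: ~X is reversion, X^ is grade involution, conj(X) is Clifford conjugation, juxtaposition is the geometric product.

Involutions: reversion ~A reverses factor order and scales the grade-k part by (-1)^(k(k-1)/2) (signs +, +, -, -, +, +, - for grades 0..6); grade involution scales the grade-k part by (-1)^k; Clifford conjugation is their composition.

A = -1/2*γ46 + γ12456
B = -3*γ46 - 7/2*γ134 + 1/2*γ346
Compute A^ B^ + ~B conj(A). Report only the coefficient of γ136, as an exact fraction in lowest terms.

first term: -3/2 - 1/4*γ3 + 3*γ125 + 7/4*γ136 - 1/2*γ1235 + 7/2*γ2356
second term: -3/2 + 1/4*γ3 - 3*γ125 + 7/4*γ136 + 1/2*γ1235 - 7/2*γ2356
Answer: 7/2


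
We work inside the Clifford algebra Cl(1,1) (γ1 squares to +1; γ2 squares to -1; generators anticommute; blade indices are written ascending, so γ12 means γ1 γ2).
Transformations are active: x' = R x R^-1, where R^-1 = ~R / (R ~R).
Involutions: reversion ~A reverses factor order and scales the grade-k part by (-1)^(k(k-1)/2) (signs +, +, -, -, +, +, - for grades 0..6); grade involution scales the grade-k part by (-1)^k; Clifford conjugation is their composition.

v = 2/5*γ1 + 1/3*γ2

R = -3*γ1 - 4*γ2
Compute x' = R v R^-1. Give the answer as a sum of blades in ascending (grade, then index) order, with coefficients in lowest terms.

~R = -3*γ1 - 4*γ2, and R ~R = -7, so R^-1 = ~R / (-7).
R v = 2/15 + 3/5*γ12
Answer: -2/7*γ1 - 19/105*γ2


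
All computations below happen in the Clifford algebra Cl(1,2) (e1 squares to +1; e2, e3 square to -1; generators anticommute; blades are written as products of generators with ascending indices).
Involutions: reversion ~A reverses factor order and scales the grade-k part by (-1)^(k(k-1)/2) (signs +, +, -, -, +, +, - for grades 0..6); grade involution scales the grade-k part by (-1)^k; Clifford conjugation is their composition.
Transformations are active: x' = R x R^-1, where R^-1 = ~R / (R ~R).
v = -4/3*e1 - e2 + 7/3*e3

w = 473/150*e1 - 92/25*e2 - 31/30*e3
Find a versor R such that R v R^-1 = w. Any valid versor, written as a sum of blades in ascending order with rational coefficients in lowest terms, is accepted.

Why this works: both vectors square to -14/3, so q(v) = q(w) and R = v + w = 91/50*e1 - 117/25*e2 + 13/10*e3 carries v to w — its own direction survives, the complement (v - w)/2 flips.
Answer: 91/50*e1 - 117/25*e2 + 13/10*e3


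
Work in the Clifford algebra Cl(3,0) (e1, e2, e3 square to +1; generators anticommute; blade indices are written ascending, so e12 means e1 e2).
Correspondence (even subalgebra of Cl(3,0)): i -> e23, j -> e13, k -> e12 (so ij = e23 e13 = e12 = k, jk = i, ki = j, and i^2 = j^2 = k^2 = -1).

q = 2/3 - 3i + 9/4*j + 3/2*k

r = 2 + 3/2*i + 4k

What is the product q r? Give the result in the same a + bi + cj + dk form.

In blades: q = 2/3 + 3/2*e12 + 9/4*e13 - 3*e23, r = 2 + 4*e12 + 3/2*e23.
Distribute q over r term by term (generator squares from the signature, products reordered to ascending indices): (2/3)*r = 4/3 + 8/3*e12 + e23; (3/2*e12)*r = -6 + 3*e12 + 9/4*e13; (9/4*e13)*r = -27/8*e12 + 9/2*e13 + 9*e23; (-3*e23)*r = 9/2 + 12*e13 - 6*e23.
Sum: -1/6 + 55/24*e12 + 75/4*e13 + 4*e23; translating back through the correspondence:
Answer: -1/6 + 4i + 75/4*j + 55/24*k


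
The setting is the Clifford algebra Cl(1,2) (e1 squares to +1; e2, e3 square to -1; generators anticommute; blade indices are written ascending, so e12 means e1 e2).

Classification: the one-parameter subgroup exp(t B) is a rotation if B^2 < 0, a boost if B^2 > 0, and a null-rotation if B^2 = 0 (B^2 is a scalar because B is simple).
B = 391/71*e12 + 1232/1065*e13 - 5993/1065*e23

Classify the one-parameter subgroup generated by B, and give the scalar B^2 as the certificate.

B^2 term by term: the squares give (391/71)^2*(e12)^2 + (1232/1065)^2*(e13)^2 + (-5993/1065)^2*(e23)^2 = 152881/5041*(+1) + 1517824/1134225*(+1) + 35916049/1134225*(-1) = 0 (each basis 2-blade squares to minus the product of its generators' squares); cross terms between blades sharing an index anticommute and cancel. So B^2 = 0.
Answer: null-rotation, certificate B^2 = 0. Key observation: B^2 = 0 is a conjugation invariant, so its sign decides the class regardless of the surface form of B.


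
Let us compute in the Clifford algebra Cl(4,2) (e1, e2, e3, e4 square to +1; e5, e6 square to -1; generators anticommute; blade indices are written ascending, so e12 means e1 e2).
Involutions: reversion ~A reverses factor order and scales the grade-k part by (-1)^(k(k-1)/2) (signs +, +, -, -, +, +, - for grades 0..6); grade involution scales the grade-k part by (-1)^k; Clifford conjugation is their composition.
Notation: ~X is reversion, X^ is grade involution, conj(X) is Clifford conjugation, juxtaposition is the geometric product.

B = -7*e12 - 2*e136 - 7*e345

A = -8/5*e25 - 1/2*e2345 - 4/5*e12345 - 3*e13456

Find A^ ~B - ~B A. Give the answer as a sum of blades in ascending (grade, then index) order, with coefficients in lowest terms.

first term: -7/2*e2 + 28/5*e12 + 56/5*e15 - 21*e16 + 6*e45 + 56/5*e234 - 28/5*e345 + 7/2*e1345 + 8/5*e2456 + 16/5*e12356 - e12456 + 21*e23456
second term: 7/2*e2 - 28/5*e12 - 56/5*e15 + 21*e16 - 6*e45 - 56/5*e234 + 28/5*e345 - 7/2*e1345 + 8/5*e2456 + 16/5*e12356 + e12456 + 21*e23456
Answer: -7*e2 + 56/5*e12 + 112/5*e15 - 42*e16 + 12*e45 + 112/5*e234 - 56/5*e345 + 7*e1345 - 2*e12456


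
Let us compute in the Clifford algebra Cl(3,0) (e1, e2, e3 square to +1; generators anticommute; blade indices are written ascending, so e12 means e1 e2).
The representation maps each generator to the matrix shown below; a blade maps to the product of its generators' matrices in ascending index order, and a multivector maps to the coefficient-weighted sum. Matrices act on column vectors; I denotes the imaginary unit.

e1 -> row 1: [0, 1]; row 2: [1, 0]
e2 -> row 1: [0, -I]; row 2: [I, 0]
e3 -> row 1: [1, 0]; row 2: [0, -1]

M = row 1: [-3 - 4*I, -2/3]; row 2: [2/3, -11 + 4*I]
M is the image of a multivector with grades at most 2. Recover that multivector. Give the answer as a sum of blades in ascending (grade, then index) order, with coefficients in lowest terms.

Method: 1, rho(e1), rho(e2), rho(e3) form a trace-orthogonal basis of the 2x2 complex matrices (tr(X Y) = 2 if X = Y, else 0), so M = m0*1 + m1*rho(e1) + m2*rho(e2) + m3*rho(e3) with m0 = tr(M)/2 = -7, m1 = tr(M rho(e1))/2 = 0, m2 = tr(M rho(e2))/2 = -2*I/3, m3 = tr(M rho(e3))/2 = 4 - 4*I.
Multiplying table entries, the bivector images are rho(e12) = I*rho(e3), rho(e13) = -I*rho(e2), rho(e23) = I*rho(e1); with real blade coefficients the real parts of m0..m3 are the coefficients of 1, e1, e2, e3 and the imaginary parts give the bivectors (e23: Im m1, e13: -Im m2, e12: Im m3).
Answer: -7 + 4*e3 - 4*e12 + 2/3*e13


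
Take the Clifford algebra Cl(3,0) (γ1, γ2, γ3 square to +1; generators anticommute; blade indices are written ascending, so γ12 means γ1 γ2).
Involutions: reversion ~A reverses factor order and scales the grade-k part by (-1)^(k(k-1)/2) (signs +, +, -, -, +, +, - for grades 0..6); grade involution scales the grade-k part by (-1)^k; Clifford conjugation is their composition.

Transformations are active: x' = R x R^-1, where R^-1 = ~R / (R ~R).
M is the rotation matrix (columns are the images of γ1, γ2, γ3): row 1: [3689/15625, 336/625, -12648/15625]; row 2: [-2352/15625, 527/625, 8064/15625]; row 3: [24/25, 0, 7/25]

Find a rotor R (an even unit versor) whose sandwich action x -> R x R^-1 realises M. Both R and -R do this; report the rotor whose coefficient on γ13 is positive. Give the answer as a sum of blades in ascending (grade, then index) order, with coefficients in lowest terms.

Method: write R = a + b12*γ12 + b13*γ13 + b23*γ23 with a^2 + b12^2 + b13^2 + b23^2 = 1 (so R^-1 = ~R). Expanding the columns R e_j ~R gives tr M = 4a^2 - 1 and, from the antisymmetric part, M21 - M12 = -4a*b12, M13 - M31 = 4a*b13, M32 - M23 = -4a*b23.
Here tr M = 21239/15625, so a^2 = (1 + tr M)/4 = 9216/15625 and a = ±96/125. Taking a = 96/125: M21 - M12 = -10752/15625, M13 - M31 = -27648/15625, M32 - M23 = -8064/15625, giving b12 = 28/125, b13 = -72/125, b23 = 21/125, i.e. R = 96/125 + 28/125*γ12 - 72/125*γ13 + 21/125*γ23.
Its γ13 coefficient is negative, so report the other preimage -R.
Answer: -96/125 - 28/125*γ12 + 72/125*γ13 - 21/125*γ23. Uniqueness: Spin(3) -> SO(3) maps R and -R to the same rotation of trace 21239/15625; fixing the sign of the γ13 coefficient removes the ambiguity.


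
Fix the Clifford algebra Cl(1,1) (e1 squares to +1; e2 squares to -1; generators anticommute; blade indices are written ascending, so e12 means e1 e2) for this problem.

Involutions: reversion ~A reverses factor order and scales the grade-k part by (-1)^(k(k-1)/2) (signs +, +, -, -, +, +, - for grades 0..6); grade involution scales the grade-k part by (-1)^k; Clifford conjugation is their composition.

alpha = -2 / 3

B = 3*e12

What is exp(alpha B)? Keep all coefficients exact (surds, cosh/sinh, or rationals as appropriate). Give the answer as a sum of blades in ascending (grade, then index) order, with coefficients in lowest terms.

B^2 = (3)^2*(e12)^2 = 9*(+1) = 9 (a basis 2-blade squares to minus the product of its generators' squares).
B^2 = 9 — B^2 > 0, so the exponential closes hyperbolically: l = 3, alpha*l = -2, so exp(alpha B) = cosh(-2) + (sinh(-2)/3)*B = cosh(2) + (-sinh(2)/3)*B.
Answer: cosh(2) - sinh(2)*e12


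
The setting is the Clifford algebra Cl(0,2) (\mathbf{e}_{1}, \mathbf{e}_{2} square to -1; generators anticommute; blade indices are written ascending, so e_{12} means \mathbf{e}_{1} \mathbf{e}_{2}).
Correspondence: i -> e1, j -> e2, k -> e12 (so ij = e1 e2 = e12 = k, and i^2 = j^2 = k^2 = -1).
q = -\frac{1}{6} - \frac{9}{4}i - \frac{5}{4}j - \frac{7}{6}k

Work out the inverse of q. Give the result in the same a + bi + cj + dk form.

In blades: q = -\frac{1}{6} - \frac{9}{4} e_{1} - \frac{5}{4} e_{2} - \frac{7}{6} e_{12}.
With qbar = -\frac{1}{6} + \frac{9}{4} e_{1} + \frac{5}{4} e_{2} + \frac{7}{6} e_{12} (scalar fixed, mapped units negated), q qbar = \frac{577}{72} (the sum of squared coefficients), so q^-1 = qbar / (\frac{577}{72}) = -\frac{12}{577} + \frac{162}{577} e_{1} + \frac{90}{577} e_{2} + \frac{84}{577} e_{12}; translating back:
Answer: -\frac{12}{577} + \frac{162}{577}i + \frac{90}{577}j + \frac{84}{577}k


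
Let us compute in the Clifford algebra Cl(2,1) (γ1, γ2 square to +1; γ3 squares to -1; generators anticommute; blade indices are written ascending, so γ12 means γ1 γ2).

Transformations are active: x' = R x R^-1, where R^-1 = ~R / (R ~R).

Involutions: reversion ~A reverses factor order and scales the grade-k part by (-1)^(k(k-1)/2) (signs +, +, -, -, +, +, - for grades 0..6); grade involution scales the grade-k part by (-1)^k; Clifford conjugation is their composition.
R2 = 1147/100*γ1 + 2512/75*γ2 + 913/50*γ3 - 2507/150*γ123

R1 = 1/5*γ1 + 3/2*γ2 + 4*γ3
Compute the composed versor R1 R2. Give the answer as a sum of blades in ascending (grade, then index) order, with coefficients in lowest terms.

Distribute over the terms of R1 (each basis-blade product reordered to ascending indices, repeated generators contracted through their squares):
(1/5*γ1) R2 = 1147/500 + 2512/375*γ12 + 913/250*γ13 - 2507/750*γ23
(3/2*γ2) R2 = 1256/25 - 3441/200*γ12 + 2507/100*γ13 + 2739/100*γ23
(4*γ3) R2 = -1826/25 + 5014/75*γ12 - 1147/25*γ13 - 10048/75*γ23
Summing the partial products and collecting blades:
Answer: -10253/500 + 56347/1000*γ12 - 8579/500*γ13 - 54963/500*γ23


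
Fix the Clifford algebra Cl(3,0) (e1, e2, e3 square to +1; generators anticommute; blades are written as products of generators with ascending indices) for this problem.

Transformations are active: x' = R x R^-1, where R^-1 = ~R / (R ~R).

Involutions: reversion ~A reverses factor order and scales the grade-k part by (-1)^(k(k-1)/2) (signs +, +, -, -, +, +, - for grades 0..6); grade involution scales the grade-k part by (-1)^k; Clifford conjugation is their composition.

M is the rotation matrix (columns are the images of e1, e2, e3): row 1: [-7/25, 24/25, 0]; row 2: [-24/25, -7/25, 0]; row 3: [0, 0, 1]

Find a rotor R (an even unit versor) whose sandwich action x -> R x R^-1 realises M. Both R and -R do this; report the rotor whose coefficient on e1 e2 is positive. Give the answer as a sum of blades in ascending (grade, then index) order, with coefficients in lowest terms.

Method: write R = a + b12*e1 e2 + b13*e1 e3 + b23*e2 e3 with a^2 + b12^2 + b13^2 + b23^2 = 1 (so R^-1 = ~R). Expanding the columns R e_j ~R gives tr M = 4a^2 - 1 and, from the antisymmetric part, M21 - M12 = -4a*b12, M13 - M31 = 4a*b13, M32 - M23 = -4a*b23.
Here tr M = 11/25, so a^2 = (1 + tr M)/4 = 9/25 and a = ±3/5. Taking a = 3/5: M21 - M12 = -48/25, M13 - M31 = 0, M32 - M23 = 0, giving b12 = 4/5, b13 = 0, b23 = 0, i.e. R = 3/5 + 4/5*e1 e2.
Its e1 e2 coefficient is already positive.
Answer: 3/5 + 4/5*e1 e2. Key observation: the double cover Spin(3) -> SO(3) sends R and -R to the same matrix (trace 11/25 here), so the stated sign of the e1 e2 coefficient is what selects one sheet.


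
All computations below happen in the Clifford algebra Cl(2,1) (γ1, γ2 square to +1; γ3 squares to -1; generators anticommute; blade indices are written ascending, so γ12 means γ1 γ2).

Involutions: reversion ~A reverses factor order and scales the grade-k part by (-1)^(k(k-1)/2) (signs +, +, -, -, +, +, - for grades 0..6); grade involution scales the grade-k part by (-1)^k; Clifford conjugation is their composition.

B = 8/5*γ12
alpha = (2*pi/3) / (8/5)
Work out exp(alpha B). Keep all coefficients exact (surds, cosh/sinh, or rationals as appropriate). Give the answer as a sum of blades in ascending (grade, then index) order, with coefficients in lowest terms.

B^2 = (8/5)^2*(γ12)^2 = 64/25*(-1) = -64/25 (a basis 2-blade squares to minus the product of its generators' squares).
B^2 = -64/25 — circular case — the even/odd split gives cos and sin: l = 8/5, alpha*l = 2*pi/3, so exp(alpha B) = cos(2*pi/3) + (sin(2*pi/3)/(8/5))*B = -1/2 + (5*sqrt(3)/16)*B.
Answer: -1/2 + sqrt(3)/2*γ12


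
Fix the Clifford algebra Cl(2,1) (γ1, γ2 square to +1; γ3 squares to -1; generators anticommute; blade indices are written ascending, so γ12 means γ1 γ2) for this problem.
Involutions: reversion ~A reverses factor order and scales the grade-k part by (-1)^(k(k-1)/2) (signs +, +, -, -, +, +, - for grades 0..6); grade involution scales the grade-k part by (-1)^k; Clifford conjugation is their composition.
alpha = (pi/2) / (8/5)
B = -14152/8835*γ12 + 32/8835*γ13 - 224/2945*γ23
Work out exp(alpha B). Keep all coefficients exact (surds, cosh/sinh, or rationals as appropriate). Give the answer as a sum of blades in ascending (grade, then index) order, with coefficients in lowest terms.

B^2 term by term: the squares give (-14152/8835)^2*(γ12)^2 + (32/8835)^2*(γ13)^2 + (-224/2945)^2*(γ23)^2 = 200279104/78057225*(-1) + 1024/78057225*(+1) + 50176/8673025*(+1) = -64/25 (each basis 2-blade squares to minus the product of its generators' squares); cross terms between blades sharing an index anticommute and cancel. So B^2 = -64/25.
B^2 = -64/25 — since the square is negative, the closed form is circular: l = 8/5, alpha*l = pi/2, so exp(alpha B) = cos(pi/2) + (sin(pi/2)/(8/5))*B = 0 + (5/8)*B.
Answer: -1769/1767*γ12 + 4/1767*γ13 - 28/589*γ23


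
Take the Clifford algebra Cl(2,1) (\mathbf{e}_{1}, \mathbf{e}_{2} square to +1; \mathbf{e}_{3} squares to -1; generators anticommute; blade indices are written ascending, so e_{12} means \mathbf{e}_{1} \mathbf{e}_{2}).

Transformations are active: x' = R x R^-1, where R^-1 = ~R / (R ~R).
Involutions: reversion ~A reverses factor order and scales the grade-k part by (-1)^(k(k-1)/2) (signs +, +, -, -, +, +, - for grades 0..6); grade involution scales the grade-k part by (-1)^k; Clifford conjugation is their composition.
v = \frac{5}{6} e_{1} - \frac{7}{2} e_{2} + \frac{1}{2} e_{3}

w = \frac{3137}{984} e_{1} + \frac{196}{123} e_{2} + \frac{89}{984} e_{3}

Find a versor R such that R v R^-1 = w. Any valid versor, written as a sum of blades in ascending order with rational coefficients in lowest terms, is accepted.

Since q(v) = q(w) = \frac{457}{36}, the sum R = v + w = \frac{1319}{328} e_{1} - \frac{469}{246} e_{2} + \frac{581}{984} e_{3} does the job whenever invertible.
Answer: \frac{1319}{328} e_{1} - \frac{469}{246} e_{2} + \frac{581}{984} e_{3}


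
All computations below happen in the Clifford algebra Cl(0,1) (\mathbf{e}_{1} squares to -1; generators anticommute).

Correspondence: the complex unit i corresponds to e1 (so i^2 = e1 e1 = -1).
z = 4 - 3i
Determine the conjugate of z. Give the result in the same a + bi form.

In blades: z = 4 - 3 e_{1}.
Conjugation here is Clifford conjugation: the scalar is fixed and the grade-1 and grade-2 blades all flip sign, giving 4 + 3 e_{1}; translating back:
Answer: 4 + 3i


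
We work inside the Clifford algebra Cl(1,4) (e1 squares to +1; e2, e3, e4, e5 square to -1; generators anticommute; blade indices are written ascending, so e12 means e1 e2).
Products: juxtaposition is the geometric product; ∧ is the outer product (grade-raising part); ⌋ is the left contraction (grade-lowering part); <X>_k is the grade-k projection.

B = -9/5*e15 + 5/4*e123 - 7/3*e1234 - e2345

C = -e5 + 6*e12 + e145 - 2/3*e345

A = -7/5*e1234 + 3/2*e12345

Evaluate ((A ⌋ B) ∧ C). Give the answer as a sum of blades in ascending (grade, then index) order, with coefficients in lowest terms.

step 1: -49/15
step 2: 49/15*e5 - 98/5*e12 - 49/15*e145 + 98/45*e345
Answer: 49/15*e5 - 98/5*e12 - 49/15*e145 + 98/45*e345


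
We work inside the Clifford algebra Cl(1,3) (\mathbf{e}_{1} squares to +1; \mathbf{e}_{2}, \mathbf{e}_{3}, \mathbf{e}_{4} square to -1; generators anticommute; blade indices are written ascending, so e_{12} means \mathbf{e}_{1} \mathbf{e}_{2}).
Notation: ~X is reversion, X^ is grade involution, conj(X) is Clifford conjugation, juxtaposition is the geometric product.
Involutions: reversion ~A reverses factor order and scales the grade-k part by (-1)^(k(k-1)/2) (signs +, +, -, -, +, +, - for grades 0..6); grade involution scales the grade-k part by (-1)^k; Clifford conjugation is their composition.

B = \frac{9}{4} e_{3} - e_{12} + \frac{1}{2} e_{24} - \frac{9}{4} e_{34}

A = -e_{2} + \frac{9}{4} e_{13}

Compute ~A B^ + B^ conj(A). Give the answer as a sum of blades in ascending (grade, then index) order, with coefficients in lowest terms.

first term: -\frac{65}{16} e_{1} + \frac{1}{2} e_{4} - \frac{81}{16} e_{14} + \frac{9}{2} e_{23} + \frac{9}{4} e_{234} + \frac{9}{8} e_{1234}
second term: \frac{97}{16} e_{1} + \frac{1}{2} e_{4} + \frac{81}{16} e_{14} - \frac{9}{4} e_{234} + \frac{9}{8} e_{1234}
Answer: 2 e_{1} + e_{4} + \frac{9}{2} e_{23} + \frac{9}{4} e_{1234}


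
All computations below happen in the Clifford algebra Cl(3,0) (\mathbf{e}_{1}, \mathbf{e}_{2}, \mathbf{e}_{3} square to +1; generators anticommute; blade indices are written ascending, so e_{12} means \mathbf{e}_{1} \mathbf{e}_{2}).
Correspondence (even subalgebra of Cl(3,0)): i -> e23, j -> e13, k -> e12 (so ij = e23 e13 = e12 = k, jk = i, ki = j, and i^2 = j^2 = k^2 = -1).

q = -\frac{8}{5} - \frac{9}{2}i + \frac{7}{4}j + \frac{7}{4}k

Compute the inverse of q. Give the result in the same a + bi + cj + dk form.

In blades: q = -\frac{8}{5} + \frac{7}{4} e_{12} + \frac{7}{4} e_{13} - \frac{9}{2} e_{23}.
With qbar = -\frac{8}{5} - \frac{7}{4} e_{12} - \frac{7}{4} e_{13} + \frac{9}{2} e_{23} (scalar fixed, mapped units negated), q qbar = \frac{5787}{200} (the sum of squared coefficients), so q^-1 = qbar / (\frac{5787}{200}) = -\frac{320}{5787} - \frac{350}{5787} e_{12} - \frac{350}{5787} e_{13} + \frac{100}{643} e_{23}; translating back:
Answer: -\frac{320}{5787} + \frac{100}{643}i - \frac{350}{5787}j - \frac{350}{5787}k


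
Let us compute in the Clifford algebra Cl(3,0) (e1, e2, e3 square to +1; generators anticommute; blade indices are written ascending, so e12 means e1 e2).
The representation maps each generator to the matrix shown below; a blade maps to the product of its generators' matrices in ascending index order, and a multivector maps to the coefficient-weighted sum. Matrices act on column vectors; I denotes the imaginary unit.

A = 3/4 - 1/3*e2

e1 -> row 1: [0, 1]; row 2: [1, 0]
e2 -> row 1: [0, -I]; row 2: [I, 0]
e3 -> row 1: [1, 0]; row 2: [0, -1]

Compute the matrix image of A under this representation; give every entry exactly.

M = (3/4)*1 + (-1/3)*rho(e2), summed entrywise (1 is the identity matrix):
Answer: row 1: [3/4, I/3]; row 2: [-I/3, 3/4]


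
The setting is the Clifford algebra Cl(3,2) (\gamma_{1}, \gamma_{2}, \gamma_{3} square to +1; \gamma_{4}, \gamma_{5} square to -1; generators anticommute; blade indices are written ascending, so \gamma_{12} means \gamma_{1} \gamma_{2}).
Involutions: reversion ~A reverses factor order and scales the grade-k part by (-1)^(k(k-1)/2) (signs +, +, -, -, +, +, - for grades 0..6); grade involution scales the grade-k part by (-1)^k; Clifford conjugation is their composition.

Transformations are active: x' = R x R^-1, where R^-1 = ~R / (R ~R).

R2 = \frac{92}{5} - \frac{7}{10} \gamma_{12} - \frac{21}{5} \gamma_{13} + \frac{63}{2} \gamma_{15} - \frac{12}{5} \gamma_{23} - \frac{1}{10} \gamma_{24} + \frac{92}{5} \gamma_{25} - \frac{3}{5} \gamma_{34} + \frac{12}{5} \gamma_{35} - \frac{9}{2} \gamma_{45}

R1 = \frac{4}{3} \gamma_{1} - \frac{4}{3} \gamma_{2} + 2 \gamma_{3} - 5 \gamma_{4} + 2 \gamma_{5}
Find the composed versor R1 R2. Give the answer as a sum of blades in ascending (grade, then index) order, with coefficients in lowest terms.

Distribute over the terms of R1 (each basis-blade product reordered to ascending indices, repeated generators contracted through their squares):
(\frac{4}{3} \gamma_{1}) R2 = \frac{368}{15} \gamma_{1} - \frac{14}{15} \gamma_{2} - \frac{28}{5} \gamma_{3} + 42 \gamma_{5} - \frac{16}{5} \gamma_{123} - \frac{2}{15} \gamma_{124} + \frac{368}{15} \gamma_{125} - \frac{4}{5} \gamma_{134} + \frac{16}{5} \gamma_{135} - 6 \gamma_{145}
(-\frac{4}{3} \gamma_{2}) R2 = -\frac{14}{15} \gamma_{1} - \frac{368}{15} \gamma_{2} + \frac{16}{5} \gamma_{3} + \frac{2}{15} \gamma_{4} - \frac{368}{15} \gamma_{5} - \frac{28}{5} \gamma_{123} + 42 \gamma_{125} + \frac{4}{5} \gamma_{234} - \frac{16}{5} \gamma_{235} + 6 \gamma_{245}
(2 \gamma_{3}) R2 = \frac{42}{5} \gamma_{1} + \frac{24}{5} \gamma_{2} + \frac{184}{5} \gamma_{3} - \frac{6}{5} \gamma_{4} + \frac{24}{5} \gamma_{5} - \frac{7}{5} \gamma_{123} - 63 \gamma_{135} + \frac{1}{5} \gamma_{234} - \frac{184}{5} \gamma_{235} - 9 \gamma_{345}
(-5 \gamma_{4}) R2 = \frac{1}{2} \gamma_{2} + 3 \gamma_{3} - 92 \gamma_{4} - \frac{45}{2} \gamma_{5} + \frac{7}{2} \gamma_{124} + 21 \gamma_{134} + \frac{315}{2} \gamma_{145} + 12 \gamma_{234} + 92 \gamma_{245} + 12 \gamma_{345}
(2 \gamma_{5}) R2 = 63 \gamma_{1} + \frac{184}{5} \gamma_{2} + \frac{24}{5} \gamma_{3} - 9 \gamma_{4} + \frac{184}{5} \gamma_{5} - \frac{7}{5} \gamma_{125} - \frac{42}{5} \gamma_{135} - \frac{24}{5} \gamma_{235} - \frac{1}{5} \gamma_{245} - \frac{6}{5} \gamma_{345}
Summing the partial products and collecting blades:
Answer: 95 \gamma_{1} + \frac{499}{30} \gamma_{2} + \frac{211}{5} \gamma_{3} - \frac{1531}{15} \gamma_{4} + \frac{1097}{30} \gamma_{5} - \frac{51}{5} \gamma_{123} + \frac{101}{30} \gamma_{124} + \frac{977}{15} \gamma_{125} + \frac{101}{5} \gamma_{134} - \frac{341}{5} \gamma_{135} + \frac{303}{2} \gamma_{145} + 13 \gamma_{234} - \frac{224}{5} \gamma_{235} + \frac{489}{5} \gamma_{245} + \frac{9}{5} \gamma_{345}


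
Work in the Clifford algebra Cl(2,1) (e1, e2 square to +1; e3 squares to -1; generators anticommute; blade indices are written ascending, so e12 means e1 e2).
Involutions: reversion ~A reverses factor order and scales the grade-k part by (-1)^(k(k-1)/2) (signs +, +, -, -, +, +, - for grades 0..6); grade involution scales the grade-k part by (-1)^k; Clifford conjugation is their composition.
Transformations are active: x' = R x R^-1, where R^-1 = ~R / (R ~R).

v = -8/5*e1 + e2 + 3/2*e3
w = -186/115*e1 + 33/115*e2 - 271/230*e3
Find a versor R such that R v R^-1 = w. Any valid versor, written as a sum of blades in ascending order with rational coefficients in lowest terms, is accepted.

R = v + w = -74/23*e1 + 148/115*e2 + 37/115*e3 works: the equal norms (131/100) guarantee its sandwich swaps v into w.
Answer: -74/23*e1 + 148/115*e2 + 37/115*e3


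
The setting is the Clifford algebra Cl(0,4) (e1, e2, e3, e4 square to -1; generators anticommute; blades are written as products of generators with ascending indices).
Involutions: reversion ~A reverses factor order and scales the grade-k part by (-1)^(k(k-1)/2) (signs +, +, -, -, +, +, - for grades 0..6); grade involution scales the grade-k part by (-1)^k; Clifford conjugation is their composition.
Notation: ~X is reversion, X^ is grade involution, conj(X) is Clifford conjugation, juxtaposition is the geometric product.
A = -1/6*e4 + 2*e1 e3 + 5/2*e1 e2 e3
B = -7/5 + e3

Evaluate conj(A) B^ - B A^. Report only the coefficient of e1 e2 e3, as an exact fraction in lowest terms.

first term: -2*e1 - 7/30*e4 + 5/2*e1 e2 + 14/5*e1 e3 + 1/6*e3 e4 - 7/2*e1 e2 e3
second term: 2*e1 - 7/30*e4 + 5/2*e1 e2 - 14/5*e1 e3 + 1/6*e3 e4 + 7/2*e1 e2 e3
Answer: -7


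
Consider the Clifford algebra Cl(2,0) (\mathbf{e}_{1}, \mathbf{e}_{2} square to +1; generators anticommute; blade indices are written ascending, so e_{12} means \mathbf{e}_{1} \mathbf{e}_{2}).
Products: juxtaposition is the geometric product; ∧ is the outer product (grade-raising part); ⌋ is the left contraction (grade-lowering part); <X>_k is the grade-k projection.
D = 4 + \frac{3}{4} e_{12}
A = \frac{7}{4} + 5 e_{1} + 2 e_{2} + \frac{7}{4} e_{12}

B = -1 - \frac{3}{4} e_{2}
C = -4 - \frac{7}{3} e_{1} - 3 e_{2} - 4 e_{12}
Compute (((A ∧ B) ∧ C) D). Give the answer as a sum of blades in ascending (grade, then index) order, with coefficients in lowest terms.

step 1: -\frac{7}{4} - 5 e_{1} - \frac{53}{16} e_{2} - \frac{11}{2} e_{12}
step 2: 7 + \frac{289}{12} e_{1} + \frac{37}{2} e_{2} + \frac{1741}{48} e_{12}
step 3: \frac{51}{64} + \frac{1979}{24} e_{1} + \frac{1473}{16} e_{2} + \frac{451}{3} e_{12}
Answer: \frac{51}{64} + \frac{1979}{24} e_{1} + \frac{1473}{16} e_{2} + \frac{451}{3} e_{12}


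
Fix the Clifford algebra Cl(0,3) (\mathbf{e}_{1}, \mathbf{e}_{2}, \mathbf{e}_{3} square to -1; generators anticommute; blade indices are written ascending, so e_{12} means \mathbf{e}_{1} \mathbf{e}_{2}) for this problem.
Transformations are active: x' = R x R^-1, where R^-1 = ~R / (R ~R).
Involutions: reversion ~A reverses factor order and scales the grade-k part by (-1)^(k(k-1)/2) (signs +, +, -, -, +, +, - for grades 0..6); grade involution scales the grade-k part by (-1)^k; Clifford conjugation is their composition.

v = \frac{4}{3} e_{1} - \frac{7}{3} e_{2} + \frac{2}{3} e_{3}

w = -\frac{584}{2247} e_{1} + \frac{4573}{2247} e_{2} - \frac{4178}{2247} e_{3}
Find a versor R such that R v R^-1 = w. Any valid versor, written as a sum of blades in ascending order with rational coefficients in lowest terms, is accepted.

A norm check does it: q(v) = q(w) = -\frac{23}{3}, hence R = v + w = \frac{804}{749} e_{1} - \frac{670}{2247} e_{2} - \frac{2680}{2247} e_{3} realises the map — parallel part kept, (v - w)/2 negated, v carried to w.
Answer: \frac{804}{749} e_{1} - \frac{670}{2247} e_{2} - \frac{2680}{2247} e_{3}


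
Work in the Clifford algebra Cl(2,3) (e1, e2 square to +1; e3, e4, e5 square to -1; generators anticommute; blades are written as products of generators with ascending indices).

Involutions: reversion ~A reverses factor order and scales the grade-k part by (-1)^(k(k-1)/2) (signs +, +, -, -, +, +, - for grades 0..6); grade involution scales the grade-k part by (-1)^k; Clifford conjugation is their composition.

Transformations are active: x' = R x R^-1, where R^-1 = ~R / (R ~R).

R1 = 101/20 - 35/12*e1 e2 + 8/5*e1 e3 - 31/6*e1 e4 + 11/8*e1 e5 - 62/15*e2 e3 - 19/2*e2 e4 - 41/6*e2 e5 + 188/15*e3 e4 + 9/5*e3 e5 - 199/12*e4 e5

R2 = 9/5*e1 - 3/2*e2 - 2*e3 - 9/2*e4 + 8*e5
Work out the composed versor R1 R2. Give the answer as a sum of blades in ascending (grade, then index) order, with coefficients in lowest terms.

Distribute over the terms of R2 (each basis-blade product reordered to ascending indices, repeated generators contracted through their squares):
R1 (9/5*e1) = 909/100*e1 + 21/4*e2 - 72/25*e3 + 93/10*e4 - 99/40*e5 - 186/25*e1 e2 e3 - 171/10*e1 e2 e4 - 123/10*e1 e2 e5 + 564/25*e1 e3 e4 + 81/25*e1 e3 e5 - 597/20*e1 e4 e5
R1 (-3/2*e2) = 35/8*e1 - 303/40*e2 - 31/5*e3 - 57/4*e4 - 41/4*e5 + 12/5*e1 e2 e3 - 31/4*e1 e2 e4 + 33/16*e1 e2 e5 - 94/5*e2 e3 e4 - 27/10*e2 e3 e5 + 199/8*e2 e4 e5
R1 (-2*e3) = 16/5*e1 - 124/15*e2 - 101/10*e3 - 376/15*e4 - 18/5*e5 + 35/6*e1 e2 e3 - 31/3*e1 e3 e4 + 11/4*e1 e3 e5 - 19*e2 e3 e4 - 41/3*e2 e3 e5 + 199/6*e3 e4 e5
R1 (-9/2*e4) = -93/4*e1 - 171/4*e2 + 282/5*e3 - 909/40*e4 + 597/8*e5 + 105/8*e1 e2 e4 - 36/5*e1 e3 e4 + 99/16*e1 e4 e5 + 93/5*e2 e3 e4 - 123/4*e2 e4 e5 + 81/10*e3 e4 e5
R1 (8*e5) = -11*e1 + 164/3*e2 - 72/5*e3 + 398/3*e4 + 202/5*e5 - 70/3*e1 e2 e5 + 64/5*e1 e3 e5 - 124/3*e1 e4 e5 - 496/15*e2 e3 e5 - 76*e2 e4 e5 + 1504/15*e3 e4 e5
Summing the partial products and collecting blades:
Answer: -3517/200*e1 + 53/40*e2 + 1141/50*e3 + 3197/40*e4 + 987/10*e5 + 119/150*e1 e2 e3 - 469/40*e1 e2 e4 - 8057/240*e1 e2 e5 + 377/75*e1 e3 e4 + 1879/100*e1 e3 e5 - 15599/240*e1 e4 e5 - 96/5*e2 e3 e4 - 1483/30*e2 e3 e5 - 655/8*e2 e4 e5 + 2123/15*e3 e4 e5
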